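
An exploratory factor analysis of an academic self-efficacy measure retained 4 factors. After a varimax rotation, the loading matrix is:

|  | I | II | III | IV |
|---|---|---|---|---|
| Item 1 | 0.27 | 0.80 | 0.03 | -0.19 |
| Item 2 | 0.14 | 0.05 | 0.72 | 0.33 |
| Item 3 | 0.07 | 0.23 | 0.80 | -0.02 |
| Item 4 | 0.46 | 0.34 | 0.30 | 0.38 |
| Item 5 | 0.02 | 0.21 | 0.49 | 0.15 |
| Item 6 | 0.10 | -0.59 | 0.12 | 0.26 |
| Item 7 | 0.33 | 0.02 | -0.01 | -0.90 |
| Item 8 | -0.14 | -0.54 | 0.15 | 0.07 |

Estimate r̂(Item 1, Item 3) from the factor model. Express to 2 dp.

r̂ = Σ λ_i·λ_j across factors = (0.27)(0.07) + (0.80)(0.23) + (0.03)(0.80) + (-0.19)(-0.02)
  = +0.0189 +0.1840 +0.0240 +0.0038 = 0.2307

0.23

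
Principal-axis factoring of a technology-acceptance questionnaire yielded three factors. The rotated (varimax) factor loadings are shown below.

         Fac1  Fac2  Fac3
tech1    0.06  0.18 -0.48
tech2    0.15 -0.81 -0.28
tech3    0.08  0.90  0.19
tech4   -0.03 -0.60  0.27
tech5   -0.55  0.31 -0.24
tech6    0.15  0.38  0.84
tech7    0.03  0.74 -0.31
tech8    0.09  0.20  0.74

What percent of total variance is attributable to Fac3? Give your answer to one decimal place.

22.8%

SS loadings for Fac3 = (-0.48)² + (-0.28)² + 0.19² + 0.27² + (-0.24)² + 0.84² + (-0.31)² + 0.74² = 1.8247
With 8 standardized items, total variance = 8. Proportion = 1.8247/8 = 0.2281 → 22.81%.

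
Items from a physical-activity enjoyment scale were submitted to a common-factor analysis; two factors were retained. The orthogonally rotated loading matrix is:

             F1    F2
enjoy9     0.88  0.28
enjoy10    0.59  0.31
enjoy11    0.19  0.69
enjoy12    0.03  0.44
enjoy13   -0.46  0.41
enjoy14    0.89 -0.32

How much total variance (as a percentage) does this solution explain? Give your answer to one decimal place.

54.6%

Communalities: 0.8528, 0.4442, 0.5122, 0.1945, 0.3797, 0.8945; Σh² = 3.2779.
Total variance with 6 standardized items is 6, so the solution explains 3.2779/6 = 0.5463 = 54.63%.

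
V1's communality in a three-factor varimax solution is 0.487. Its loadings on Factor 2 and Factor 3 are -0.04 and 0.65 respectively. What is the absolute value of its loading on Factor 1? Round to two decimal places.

0.25

Under orthogonal rotation h² = Σλ², so λ_Factor 1² = h² − (0.4241) = 0.487 − 0.4241 = 0.0629.
|λ| = √0.0629 = 0.2508.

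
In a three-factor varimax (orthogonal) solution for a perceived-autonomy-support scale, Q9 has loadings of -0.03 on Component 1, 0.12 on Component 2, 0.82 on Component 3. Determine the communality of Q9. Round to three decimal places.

0.688

h² = (-0.03)² + 0.12² + 0.82² = 0.0009 + 0.0144 + 0.6724 = 0.6877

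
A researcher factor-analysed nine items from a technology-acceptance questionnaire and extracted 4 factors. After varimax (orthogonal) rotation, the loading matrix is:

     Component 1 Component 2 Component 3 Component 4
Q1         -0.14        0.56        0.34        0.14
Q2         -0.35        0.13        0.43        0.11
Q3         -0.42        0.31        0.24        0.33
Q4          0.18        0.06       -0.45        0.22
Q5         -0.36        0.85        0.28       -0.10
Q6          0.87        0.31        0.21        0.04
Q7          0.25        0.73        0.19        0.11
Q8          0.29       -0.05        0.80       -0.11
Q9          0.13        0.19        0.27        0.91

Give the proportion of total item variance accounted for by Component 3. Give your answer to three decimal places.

0.159

SS loadings for Component 3 = 0.34² + 0.43² + 0.24² + (-0.45)² + 0.28² + 0.21² + 0.19² + 0.80² + 0.27² = 1.4321
Proportion of variance = 1.4321 / 9 = 0.1591.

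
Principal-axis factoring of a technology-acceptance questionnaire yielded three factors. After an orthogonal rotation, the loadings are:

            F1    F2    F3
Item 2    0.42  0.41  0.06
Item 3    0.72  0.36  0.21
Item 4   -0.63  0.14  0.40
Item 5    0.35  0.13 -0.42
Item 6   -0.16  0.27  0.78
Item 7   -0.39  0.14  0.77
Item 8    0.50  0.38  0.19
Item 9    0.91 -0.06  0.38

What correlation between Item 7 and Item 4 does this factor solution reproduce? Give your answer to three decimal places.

0.573

r̂ = Σ λ_i·λ_j across factors = (-0.39)(-0.63) + (0.14)(0.14) + (0.77)(0.40)
  = +0.2457 +0.0196 +0.3080 = 0.5733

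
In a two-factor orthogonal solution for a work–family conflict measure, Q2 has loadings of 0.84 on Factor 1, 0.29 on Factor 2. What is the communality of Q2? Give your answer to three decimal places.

h² = 0.84² + 0.29² = 0.7056 + 0.0841 = 0.7897

0.790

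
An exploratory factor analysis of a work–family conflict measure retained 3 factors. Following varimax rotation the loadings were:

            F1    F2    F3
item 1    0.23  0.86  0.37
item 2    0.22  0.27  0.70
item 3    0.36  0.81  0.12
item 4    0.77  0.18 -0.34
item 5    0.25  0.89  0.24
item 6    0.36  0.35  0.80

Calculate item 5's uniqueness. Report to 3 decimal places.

0.088

h² = 0.25² + 0.89² + 0.24² = 0.0625 + 0.7921 + 0.0576 = 0.9122
Uniqueness u² = 1 − h² = 1 − 0.9122 = 0.0878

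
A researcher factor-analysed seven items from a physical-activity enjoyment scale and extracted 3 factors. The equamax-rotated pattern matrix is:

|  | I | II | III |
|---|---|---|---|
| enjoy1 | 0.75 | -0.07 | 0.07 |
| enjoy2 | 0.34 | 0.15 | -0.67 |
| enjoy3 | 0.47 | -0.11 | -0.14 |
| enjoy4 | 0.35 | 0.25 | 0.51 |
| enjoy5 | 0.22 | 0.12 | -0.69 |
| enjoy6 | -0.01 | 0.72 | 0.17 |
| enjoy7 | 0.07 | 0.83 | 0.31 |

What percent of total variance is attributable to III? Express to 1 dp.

SS loadings for III = 0.07² + (-0.67)² + (-0.14)² + 0.51² + (-0.69)² + 0.17² + 0.31² = 1.3346
With 7 standardized items, total variance = 7. Proportion = 1.3346/7 = 0.1907 → 19.07%.

19.1%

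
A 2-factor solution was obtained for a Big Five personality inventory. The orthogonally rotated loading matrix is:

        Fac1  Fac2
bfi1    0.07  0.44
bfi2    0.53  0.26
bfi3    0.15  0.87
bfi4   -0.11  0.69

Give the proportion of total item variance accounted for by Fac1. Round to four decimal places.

SS loadings for Fac1 = 0.07² + 0.53² + 0.15² + (-0.11)² = 0.3204
Proportion of variance = 0.3204 / 4 = 0.0801.

0.0801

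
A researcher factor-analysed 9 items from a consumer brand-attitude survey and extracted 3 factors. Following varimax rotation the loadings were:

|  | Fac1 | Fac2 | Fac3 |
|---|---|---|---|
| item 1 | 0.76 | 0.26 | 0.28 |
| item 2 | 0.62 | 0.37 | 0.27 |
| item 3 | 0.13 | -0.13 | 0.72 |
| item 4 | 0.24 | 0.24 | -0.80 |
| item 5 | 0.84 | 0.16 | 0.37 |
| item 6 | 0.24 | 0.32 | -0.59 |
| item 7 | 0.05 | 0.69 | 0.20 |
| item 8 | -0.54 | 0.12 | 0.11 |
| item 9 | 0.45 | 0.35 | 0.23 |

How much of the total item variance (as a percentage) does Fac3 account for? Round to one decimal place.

21.1%

SS loadings for Fac3 = 0.28² + 0.27² + 0.72² + (-0.80)² + 0.37² + (-0.59)² + 0.20² + 0.11² + 0.23² = 1.8997
With 9 standardized items, total variance = 9. Proportion = 1.8997/9 = 0.2111 → 21.11%.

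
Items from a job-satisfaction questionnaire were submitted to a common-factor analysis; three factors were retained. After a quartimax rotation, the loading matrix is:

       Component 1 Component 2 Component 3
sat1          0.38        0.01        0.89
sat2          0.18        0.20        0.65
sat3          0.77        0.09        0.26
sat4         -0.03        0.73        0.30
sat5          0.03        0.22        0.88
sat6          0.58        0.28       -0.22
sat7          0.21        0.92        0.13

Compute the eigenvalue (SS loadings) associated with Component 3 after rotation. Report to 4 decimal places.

SS loadings for Component 3 = 0.89² + 0.65² + 0.26² + 0.30² + 0.88² + (-0.22)² + 0.13² = 0.7921 + 0.4225 + 0.0676 + 0.0900 + 0.7744 + 0.0484 + 0.0169 = 2.2119

2.2119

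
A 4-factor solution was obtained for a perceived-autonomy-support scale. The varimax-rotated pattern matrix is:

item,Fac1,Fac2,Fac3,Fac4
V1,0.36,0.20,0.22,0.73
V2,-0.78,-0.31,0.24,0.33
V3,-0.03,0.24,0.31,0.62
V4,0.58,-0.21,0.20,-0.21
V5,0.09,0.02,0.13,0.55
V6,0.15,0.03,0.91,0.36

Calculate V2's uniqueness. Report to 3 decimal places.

0.129

h² = (-0.78)² + (-0.31)² + 0.24² + 0.33² = 0.6084 + 0.0961 + 0.0576 + 0.1089 = 0.8710
Uniqueness u² = 1 − h² = 1 − 0.8710 = 0.1290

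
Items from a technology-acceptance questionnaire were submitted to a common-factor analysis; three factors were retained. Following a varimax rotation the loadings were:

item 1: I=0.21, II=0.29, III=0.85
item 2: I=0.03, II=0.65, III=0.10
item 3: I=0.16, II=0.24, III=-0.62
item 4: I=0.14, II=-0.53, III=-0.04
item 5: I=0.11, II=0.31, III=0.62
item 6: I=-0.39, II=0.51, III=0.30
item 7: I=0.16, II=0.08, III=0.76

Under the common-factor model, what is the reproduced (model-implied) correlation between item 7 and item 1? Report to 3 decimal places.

0.703

r̂ = Σ λ_i·λ_j across factors = (0.16)(0.21) + (0.08)(0.29) + (0.76)(0.85)
  = +0.0336 +0.0232 +0.6460 = 0.7028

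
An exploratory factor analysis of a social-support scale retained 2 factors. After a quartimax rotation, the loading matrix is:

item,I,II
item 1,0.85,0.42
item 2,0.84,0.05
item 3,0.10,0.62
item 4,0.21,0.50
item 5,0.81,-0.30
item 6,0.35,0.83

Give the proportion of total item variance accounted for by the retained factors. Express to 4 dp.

0.6422

SS loadings by factor: 2.2608, 1.5922; total = 3.8530.
Total variance with 6 standardized items is 6, so the solution explains 3.8530/6 = 0.6422.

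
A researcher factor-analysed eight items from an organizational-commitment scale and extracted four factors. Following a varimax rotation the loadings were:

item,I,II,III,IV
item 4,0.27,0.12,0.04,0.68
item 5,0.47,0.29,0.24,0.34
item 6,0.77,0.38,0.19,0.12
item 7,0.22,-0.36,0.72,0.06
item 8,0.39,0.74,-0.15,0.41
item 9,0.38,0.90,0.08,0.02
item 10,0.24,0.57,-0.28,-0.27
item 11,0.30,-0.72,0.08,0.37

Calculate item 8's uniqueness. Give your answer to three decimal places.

h² = 0.39² + 0.74² + (-0.15)² + 0.41² = 0.1521 + 0.5476 + 0.0225 + 0.1681 = 0.8903
Uniqueness u² = 1 − h² = 1 − 0.8903 = 0.1097

0.110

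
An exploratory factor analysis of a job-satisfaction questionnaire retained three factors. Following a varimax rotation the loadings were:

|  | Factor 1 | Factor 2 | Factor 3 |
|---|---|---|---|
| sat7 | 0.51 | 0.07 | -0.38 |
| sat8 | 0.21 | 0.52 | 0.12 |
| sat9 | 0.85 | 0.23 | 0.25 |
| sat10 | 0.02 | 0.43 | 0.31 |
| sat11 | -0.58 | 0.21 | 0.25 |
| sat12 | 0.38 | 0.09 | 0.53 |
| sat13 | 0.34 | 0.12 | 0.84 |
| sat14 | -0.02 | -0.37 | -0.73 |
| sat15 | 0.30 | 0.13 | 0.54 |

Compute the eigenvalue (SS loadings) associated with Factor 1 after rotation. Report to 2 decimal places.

SS loadings for Factor 1 = 0.51² + 0.21² + 0.85² + 0.02² + (-0.58)² + 0.38² + 0.34² + (-0.02)² + 0.30² = 0.2601 + 0.0441 + 0.7225 + 0.0004 + 0.3364 + 0.1444 + 0.1156 + 0.0004 + 0.0900 = 1.7139

1.71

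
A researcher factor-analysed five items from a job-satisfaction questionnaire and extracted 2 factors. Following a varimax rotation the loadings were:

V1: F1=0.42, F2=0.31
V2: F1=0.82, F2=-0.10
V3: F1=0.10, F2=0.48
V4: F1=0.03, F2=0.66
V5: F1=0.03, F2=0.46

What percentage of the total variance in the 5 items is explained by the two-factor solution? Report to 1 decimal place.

Communalities: 0.2725, 0.6824, 0.2404, 0.4365, 0.2125; Σh² = 1.8443.
Total variance with 5 standardized items is 5, so the solution explains 1.8443/5 = 0.3689 = 36.89%.

36.9%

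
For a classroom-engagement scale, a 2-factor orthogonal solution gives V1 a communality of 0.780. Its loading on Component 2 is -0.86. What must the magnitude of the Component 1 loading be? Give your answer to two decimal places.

Under orthogonal rotation h² = Σλ², so λ_Component 1² = h² − (0.7396) = 0.780 − 0.7396 = 0.0404.
|λ| = √0.0404 = 0.2010.

0.20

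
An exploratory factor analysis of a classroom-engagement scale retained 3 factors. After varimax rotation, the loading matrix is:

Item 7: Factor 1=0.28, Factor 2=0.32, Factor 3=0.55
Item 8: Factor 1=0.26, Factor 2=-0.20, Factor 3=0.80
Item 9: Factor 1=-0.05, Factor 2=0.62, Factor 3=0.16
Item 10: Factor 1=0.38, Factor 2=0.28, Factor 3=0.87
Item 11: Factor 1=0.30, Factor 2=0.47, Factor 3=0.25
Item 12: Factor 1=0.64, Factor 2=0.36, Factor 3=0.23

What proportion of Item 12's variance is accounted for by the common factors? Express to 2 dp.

0.59

h² = 0.64² + 0.36² + 0.23² = 0.4096 + 0.1296 + 0.0529 = 0.5921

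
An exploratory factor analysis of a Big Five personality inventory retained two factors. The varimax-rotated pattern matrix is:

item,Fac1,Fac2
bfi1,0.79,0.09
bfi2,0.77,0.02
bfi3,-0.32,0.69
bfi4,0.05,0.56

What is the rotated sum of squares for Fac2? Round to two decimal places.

SS loadings for Fac2 = 0.09² + 0.02² + 0.69² + 0.56² = 0.0081 + 0.0004 + 0.4761 + 0.3136 = 0.7982

0.80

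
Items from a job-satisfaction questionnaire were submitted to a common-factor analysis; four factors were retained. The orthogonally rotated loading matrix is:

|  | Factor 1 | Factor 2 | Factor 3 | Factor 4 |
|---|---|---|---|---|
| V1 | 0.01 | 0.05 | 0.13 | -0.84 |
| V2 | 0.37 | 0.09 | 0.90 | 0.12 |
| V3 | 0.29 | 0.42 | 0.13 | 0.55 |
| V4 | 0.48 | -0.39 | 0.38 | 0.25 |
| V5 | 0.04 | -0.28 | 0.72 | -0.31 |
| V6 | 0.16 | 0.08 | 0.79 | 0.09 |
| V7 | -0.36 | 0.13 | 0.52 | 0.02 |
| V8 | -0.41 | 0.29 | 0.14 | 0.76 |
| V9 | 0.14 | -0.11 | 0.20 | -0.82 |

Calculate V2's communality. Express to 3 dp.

h² = 0.37² + 0.09² + 0.90² + 0.12² = 0.1369 + 0.0081 + 0.8100 + 0.0144 = 0.9694

0.969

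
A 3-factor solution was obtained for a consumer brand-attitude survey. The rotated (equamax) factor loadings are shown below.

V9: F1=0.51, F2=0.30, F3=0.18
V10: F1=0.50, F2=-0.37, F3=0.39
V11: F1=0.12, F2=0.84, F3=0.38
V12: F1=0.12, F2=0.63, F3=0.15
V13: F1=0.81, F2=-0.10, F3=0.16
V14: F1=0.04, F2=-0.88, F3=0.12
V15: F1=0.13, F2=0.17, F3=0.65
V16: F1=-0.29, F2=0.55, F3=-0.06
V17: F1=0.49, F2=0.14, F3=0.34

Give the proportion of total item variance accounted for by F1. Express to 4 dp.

0.1709

SS loadings for F1 = 0.51² + 0.50² + 0.12² + 0.12² + 0.81² + 0.04² + 0.13² + (-0.29)² + 0.49² = 1.5377
Proportion of variance = 1.5377 / 9 = 0.1709.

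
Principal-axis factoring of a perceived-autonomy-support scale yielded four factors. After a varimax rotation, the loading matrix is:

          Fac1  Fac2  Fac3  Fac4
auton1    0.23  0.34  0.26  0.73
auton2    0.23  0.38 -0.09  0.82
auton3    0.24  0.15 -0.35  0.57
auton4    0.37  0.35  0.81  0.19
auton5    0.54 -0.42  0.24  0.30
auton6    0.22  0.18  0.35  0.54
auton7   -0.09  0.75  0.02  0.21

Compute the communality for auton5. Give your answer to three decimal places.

0.616

h² = 0.54² + (-0.42)² + 0.24² + 0.30² = 0.2916 + 0.1764 + 0.0576 + 0.0900 = 0.6156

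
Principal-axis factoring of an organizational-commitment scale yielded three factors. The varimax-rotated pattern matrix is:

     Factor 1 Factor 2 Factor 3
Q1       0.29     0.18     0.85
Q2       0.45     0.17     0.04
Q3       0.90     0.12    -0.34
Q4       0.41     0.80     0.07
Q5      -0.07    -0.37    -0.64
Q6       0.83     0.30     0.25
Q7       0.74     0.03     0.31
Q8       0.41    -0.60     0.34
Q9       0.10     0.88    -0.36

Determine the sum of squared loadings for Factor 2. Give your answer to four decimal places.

SS loadings for Factor 2 = 0.18² + 0.17² + 0.12² + 0.80² + (-0.37)² + 0.30² + 0.03² + (-0.60)² + 0.88² = 0.0324 + 0.0289 + 0.0144 + 0.6400 + 0.1369 + 0.0900 + 0.0009 + 0.3600 + 0.7744 = 2.0779

2.0779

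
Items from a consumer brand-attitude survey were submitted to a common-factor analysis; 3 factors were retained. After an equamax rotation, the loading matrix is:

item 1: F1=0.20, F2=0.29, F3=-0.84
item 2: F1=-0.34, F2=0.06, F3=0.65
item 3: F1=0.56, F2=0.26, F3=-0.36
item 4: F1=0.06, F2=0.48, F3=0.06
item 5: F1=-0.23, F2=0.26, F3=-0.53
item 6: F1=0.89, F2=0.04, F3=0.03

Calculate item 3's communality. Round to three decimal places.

0.511

h² = 0.56² + 0.26² + (-0.36)² = 0.3136 + 0.0676 + 0.1296 = 0.5108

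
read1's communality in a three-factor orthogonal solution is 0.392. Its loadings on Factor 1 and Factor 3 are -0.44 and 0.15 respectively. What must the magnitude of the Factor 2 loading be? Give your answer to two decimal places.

0.42

Under orthogonal rotation h² = Σλ², so λ_Factor 2² = h² − (0.2161) = 0.392 − 0.2161 = 0.1759.
|λ| = √0.1759 = 0.4194.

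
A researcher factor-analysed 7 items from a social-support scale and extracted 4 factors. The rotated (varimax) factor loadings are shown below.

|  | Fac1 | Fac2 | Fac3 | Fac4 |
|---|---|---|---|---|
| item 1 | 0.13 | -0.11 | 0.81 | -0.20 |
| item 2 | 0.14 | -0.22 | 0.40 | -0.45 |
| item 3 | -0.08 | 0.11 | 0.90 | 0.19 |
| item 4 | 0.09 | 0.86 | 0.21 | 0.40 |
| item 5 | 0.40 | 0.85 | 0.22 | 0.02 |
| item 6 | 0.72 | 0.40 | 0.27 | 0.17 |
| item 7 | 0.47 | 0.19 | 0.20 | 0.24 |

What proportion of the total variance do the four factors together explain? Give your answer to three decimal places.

0.720

Communalities: 0.7251, 0.4305, 0.8646, 0.9518, 0.9313, 0.7802, 0.3546; Σh² = 5.0381.
Total variance with 7 standardized items is 7, so the solution explains 5.0381/7 = 0.7197.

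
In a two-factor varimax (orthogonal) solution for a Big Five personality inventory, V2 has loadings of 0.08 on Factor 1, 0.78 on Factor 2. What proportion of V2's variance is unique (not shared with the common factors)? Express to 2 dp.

0.39

h² = 0.08² + 0.78² = 0.0064 + 0.6084 = 0.6148
Uniqueness u² = 1 − h² = 1 − 0.6148 = 0.3852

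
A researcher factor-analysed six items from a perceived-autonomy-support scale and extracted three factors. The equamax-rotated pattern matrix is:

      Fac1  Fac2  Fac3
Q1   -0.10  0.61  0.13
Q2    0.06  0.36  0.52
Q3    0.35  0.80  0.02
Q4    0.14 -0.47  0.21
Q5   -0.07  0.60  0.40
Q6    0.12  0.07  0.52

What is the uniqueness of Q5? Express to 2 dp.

h² = (-0.07)² + 0.60² + 0.40² = 0.0049 + 0.3600 + 0.1600 = 0.5249
Uniqueness u² = 1 − h² = 1 − 0.5249 = 0.4751

0.48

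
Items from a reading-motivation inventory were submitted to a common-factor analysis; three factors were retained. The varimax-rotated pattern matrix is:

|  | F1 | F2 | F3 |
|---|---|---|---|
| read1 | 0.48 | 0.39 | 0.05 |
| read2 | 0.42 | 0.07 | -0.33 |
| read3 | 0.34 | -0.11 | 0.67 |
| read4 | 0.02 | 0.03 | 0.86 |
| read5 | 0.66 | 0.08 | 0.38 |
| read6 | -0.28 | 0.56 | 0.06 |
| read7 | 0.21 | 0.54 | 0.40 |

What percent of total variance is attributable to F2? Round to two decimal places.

11.17%

SS loadings for F2 = 0.39² + 0.07² + (-0.11)² + 0.03² + 0.08² + 0.56² + 0.54² = 0.7816
With 7 standardized items, total variance = 7. Proportion = 0.7816/7 = 0.1117 → 11.17%.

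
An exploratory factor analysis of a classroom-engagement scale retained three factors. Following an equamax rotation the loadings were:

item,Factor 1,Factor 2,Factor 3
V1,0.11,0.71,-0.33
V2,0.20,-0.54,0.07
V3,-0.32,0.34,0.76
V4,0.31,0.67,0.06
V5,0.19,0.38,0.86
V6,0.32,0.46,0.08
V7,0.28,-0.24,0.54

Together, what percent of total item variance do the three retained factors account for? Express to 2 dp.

Communalities: 0.6251, 0.3365, 0.7956, 0.5486, 0.9201, 0.3204, 0.4276; Σh² = 3.9739.
Total variance with 7 standardized items is 7, so the solution explains 3.9739/7 = 0.5677 = 56.77%.

56.77%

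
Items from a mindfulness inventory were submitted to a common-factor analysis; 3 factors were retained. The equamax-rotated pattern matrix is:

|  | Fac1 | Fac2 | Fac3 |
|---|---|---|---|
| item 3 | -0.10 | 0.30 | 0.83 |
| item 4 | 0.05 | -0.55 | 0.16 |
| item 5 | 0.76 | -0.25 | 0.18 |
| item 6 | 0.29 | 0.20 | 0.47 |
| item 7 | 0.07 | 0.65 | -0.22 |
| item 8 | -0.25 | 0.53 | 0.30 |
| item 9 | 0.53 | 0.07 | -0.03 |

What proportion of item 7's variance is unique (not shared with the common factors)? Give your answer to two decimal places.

h² = 0.07² + 0.65² + (-0.22)² = 0.0049 + 0.4225 + 0.0484 = 0.4758
Uniqueness u² = 1 − h² = 1 − 0.4758 = 0.5242

0.52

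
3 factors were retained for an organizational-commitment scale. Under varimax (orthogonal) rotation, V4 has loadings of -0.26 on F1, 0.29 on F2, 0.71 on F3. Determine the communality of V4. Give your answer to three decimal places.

h² = (-0.26)² + 0.29² + 0.71² = 0.0676 + 0.0841 + 0.5041 = 0.6558

0.656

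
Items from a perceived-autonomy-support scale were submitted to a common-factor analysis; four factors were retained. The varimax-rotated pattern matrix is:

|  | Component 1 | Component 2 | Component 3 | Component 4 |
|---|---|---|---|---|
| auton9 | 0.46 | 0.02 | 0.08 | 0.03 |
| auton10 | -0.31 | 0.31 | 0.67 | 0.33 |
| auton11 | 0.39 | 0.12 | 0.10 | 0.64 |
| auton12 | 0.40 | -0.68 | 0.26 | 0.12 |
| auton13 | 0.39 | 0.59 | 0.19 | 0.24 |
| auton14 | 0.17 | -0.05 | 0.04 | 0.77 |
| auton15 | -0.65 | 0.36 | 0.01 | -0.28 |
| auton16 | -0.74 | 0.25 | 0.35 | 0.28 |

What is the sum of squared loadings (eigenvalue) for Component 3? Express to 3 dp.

SS loadings for Component 3 = 0.08² + 0.67² + 0.10² + 0.26² + 0.19² + 0.04² + 0.01² + 0.35² = 0.0064 + 0.4489 + 0.0100 + 0.0676 + 0.0361 + 0.0016 + 0.0001 + 0.1225 = 0.6932

0.693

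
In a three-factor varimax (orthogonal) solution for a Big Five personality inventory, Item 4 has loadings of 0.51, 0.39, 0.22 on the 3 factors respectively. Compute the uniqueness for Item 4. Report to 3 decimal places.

0.539

h² = 0.51² + 0.39² + 0.22² = 0.2601 + 0.1521 + 0.0484 = 0.4606
Uniqueness u² = 1 − h² = 1 − 0.4606 = 0.5394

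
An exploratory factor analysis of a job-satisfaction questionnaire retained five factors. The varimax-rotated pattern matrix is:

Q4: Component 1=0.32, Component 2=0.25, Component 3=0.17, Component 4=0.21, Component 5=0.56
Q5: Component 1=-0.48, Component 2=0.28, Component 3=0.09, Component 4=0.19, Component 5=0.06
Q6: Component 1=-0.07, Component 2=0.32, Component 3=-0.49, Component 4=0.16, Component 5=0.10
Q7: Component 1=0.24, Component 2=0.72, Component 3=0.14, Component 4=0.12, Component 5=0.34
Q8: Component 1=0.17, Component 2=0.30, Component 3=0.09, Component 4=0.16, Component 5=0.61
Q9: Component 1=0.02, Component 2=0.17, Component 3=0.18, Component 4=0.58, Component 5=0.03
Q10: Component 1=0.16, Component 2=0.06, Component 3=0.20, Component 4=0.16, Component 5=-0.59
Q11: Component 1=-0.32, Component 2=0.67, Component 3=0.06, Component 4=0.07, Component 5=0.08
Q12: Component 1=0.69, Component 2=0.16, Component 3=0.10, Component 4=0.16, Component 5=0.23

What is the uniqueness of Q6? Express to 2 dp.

h² = (-0.07)² + 0.32² + (-0.49)² + 0.16² + 0.10² = 0.0049 + 0.1024 + 0.2401 + 0.0256 + 0.0100 = 0.3830
Uniqueness u² = 1 − h² = 1 − 0.3830 = 0.6170

0.62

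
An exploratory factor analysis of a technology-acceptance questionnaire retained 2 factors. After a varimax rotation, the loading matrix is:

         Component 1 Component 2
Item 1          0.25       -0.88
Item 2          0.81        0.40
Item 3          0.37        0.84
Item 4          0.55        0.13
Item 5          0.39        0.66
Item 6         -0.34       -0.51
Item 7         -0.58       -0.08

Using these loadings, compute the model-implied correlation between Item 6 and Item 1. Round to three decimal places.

r̂ = Σ λ_i·λ_j across factors = (-0.34)(0.25) + (-0.51)(-0.88)
  = -0.0850 +0.4488 = 0.3638

0.364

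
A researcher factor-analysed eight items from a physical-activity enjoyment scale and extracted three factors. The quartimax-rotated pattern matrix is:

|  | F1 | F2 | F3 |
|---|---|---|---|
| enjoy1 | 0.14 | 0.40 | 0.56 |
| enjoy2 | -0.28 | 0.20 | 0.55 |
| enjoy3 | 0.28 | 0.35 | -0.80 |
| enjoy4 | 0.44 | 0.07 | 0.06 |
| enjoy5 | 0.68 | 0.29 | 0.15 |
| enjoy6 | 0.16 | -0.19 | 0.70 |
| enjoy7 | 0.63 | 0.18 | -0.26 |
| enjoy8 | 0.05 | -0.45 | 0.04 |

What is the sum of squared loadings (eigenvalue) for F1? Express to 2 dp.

SS loadings for F1 = 0.14² + (-0.28)² + 0.28² + 0.44² + 0.68² + 0.16² + 0.63² + 0.05² = 0.0196 + 0.0784 + 0.0784 + 0.1936 + 0.4624 + 0.0256 + 0.3969 + 0.0025 = 1.2574

1.26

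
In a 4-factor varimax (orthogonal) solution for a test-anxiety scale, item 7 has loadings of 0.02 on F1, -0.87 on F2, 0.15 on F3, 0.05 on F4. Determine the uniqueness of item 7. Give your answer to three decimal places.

0.218

h² = 0.02² + (-0.87)² + 0.15² + 0.05² = 0.0004 + 0.7569 + 0.0225 + 0.0025 = 0.7823
Uniqueness u² = 1 − h² = 1 − 0.7823 = 0.2177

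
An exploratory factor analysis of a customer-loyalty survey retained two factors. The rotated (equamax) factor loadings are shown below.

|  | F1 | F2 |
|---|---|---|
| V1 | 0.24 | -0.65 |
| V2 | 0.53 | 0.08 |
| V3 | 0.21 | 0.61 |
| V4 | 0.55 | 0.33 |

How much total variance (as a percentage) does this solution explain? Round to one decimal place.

Communalities: 0.4801, 0.2873, 0.4162, 0.4114; Σh² = 1.5950.
Total variance with 4 standardized items is 4, so the solution explains 1.5950/4 = 0.3988 = 39.88%.

39.9%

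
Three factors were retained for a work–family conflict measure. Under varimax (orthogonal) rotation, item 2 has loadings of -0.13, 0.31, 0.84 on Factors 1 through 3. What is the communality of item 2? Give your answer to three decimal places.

0.819

h² = (-0.13)² + 0.31² + 0.84² = 0.0169 + 0.0961 + 0.7056 = 0.8186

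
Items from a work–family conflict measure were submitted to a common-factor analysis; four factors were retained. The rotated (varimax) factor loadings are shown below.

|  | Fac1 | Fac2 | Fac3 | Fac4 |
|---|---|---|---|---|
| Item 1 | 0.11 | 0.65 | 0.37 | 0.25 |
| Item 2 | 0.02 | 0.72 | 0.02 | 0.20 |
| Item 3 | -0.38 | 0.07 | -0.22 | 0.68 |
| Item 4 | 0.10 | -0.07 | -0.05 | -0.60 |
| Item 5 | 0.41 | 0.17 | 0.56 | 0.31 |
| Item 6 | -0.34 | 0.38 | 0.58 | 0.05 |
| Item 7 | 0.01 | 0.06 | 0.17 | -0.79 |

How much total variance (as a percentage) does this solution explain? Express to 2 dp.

SS loadings by factor: 0.4507, 1.1276, 0.8671, 1.6476; total = 4.0930.
Total variance with 7 standardized items is 7, so the solution explains 4.0930/7 = 0.5847 = 58.47%.

58.47%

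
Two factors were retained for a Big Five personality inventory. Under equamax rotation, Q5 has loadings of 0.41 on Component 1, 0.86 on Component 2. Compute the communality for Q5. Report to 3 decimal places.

0.908

h² = 0.41² + 0.86² = 0.1681 + 0.7396 = 0.9077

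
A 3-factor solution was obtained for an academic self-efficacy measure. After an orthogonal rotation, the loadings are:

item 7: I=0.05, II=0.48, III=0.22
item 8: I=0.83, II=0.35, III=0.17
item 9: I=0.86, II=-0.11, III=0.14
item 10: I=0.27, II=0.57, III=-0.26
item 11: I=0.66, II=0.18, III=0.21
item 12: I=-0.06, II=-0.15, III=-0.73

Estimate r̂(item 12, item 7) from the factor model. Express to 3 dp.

-0.236

r̂ = Σ λ_i·λ_j across factors = (-0.06)(0.05) + (-0.15)(0.48) + (-0.73)(0.22)
  = -0.0030 -0.0720 -0.1606 = -0.2356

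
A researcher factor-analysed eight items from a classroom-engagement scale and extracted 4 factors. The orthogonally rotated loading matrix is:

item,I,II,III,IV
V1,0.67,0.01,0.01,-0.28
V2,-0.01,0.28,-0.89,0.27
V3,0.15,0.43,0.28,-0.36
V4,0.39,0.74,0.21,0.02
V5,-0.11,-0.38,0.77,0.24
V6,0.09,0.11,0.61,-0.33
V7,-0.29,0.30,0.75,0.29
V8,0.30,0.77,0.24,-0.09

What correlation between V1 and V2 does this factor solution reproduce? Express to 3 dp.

r̂ = Σ λ_i·λ_j across factors = (0.67)(-0.01) + (0.01)(0.28) + (0.01)(-0.89) + (-0.28)(0.27)
  = -0.0067 +0.0028 -0.0089 -0.0756 = -0.0884

-0.088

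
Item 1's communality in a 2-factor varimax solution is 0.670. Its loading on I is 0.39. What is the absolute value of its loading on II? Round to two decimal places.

0.72

Under orthogonal rotation h² = Σλ², so λ_II² = h² − (0.1521) = 0.670 − 0.1521 = 0.5179.
|λ| = √0.5179 = 0.7197.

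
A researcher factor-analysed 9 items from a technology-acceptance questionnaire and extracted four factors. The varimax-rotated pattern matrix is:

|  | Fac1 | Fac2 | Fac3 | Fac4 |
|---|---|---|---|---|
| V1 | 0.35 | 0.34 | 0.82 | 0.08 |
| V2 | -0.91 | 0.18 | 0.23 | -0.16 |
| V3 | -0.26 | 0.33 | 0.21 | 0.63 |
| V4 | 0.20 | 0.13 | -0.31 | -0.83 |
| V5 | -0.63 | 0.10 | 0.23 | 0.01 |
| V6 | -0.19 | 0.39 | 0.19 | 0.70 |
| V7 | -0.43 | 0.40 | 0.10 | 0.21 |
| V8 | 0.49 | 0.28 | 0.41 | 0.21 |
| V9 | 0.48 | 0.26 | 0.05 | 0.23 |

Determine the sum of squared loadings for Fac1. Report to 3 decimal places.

2.147

SS loadings for Fac1 = 0.35² + (-0.91)² + (-0.26)² + 0.20² + (-0.63)² + (-0.19)² + (-0.43)² + 0.49² + 0.48² = 0.1225 + 0.8281 + 0.0676 + 0.0400 + 0.3969 + 0.0361 + 0.1849 + 0.2401 + 0.2304 = 2.1466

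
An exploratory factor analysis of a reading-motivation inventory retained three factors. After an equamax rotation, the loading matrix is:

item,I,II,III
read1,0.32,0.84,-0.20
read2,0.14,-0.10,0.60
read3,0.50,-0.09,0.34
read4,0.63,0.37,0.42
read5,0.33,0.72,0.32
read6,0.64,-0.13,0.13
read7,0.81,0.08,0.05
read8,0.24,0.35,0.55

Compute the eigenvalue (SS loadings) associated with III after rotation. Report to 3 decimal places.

SS loadings for III = (-0.20)² + 0.60² + 0.34² + 0.42² + 0.32² + 0.13² + 0.05² + 0.55² = 0.0400 + 0.3600 + 0.1156 + 0.1764 + 0.1024 + 0.0169 + 0.0025 + 0.3025 = 1.1163

1.116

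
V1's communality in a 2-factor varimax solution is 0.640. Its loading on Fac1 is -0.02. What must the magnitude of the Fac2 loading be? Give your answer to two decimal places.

0.80

Under orthogonal rotation h² = Σλ², so λ_Fac2² = h² − (0.0004) = 0.640 − 0.0004 = 0.6396.
|λ| = √0.6396 = 0.7997.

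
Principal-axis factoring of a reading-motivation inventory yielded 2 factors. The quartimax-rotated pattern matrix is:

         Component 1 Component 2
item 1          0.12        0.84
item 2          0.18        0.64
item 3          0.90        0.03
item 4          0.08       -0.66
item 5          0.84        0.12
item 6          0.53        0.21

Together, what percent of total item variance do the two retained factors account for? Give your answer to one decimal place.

Communalities: 0.7200, 0.4420, 0.8109, 0.4420, 0.7200, 0.3250; Σh² = 3.4599.
Total variance with 6 standardized items is 6, so the solution explains 3.4599/6 = 0.5766 = 57.66%.

57.7%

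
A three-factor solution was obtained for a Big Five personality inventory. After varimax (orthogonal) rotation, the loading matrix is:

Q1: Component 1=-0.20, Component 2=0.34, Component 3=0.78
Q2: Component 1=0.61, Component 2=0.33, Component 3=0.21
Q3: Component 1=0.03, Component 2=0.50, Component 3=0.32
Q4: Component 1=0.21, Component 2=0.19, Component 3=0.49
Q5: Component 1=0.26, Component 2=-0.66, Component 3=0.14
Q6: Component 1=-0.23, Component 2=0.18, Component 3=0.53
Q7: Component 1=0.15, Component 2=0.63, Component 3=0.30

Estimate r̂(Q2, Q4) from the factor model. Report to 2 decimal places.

r̂ = Σ λ_i·λ_j across factors = (0.61)(0.21) + (0.33)(0.19) + (0.21)(0.49)
  = +0.1281 +0.0627 +0.1029 = 0.2937

0.29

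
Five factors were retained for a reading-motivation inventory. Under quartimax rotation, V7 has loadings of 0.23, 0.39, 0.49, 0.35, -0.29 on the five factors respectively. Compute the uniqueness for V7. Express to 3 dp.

h² = 0.23² + 0.39² + 0.49² + 0.35² + (-0.29)² = 0.0529 + 0.1521 + 0.2401 + 0.1225 + 0.0841 = 0.6517
Uniqueness u² = 1 − h² = 1 − 0.6517 = 0.3483

0.348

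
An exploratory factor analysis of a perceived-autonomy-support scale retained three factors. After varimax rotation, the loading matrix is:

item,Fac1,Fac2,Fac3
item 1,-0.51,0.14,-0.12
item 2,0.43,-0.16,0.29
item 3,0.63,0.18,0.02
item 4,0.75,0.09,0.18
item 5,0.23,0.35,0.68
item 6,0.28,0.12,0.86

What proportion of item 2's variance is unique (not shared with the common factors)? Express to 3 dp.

0.705

h² = 0.43² + (-0.16)² + 0.29² = 0.1849 + 0.0256 + 0.0841 = 0.2946
Uniqueness u² = 1 − h² = 1 − 0.2946 = 0.7054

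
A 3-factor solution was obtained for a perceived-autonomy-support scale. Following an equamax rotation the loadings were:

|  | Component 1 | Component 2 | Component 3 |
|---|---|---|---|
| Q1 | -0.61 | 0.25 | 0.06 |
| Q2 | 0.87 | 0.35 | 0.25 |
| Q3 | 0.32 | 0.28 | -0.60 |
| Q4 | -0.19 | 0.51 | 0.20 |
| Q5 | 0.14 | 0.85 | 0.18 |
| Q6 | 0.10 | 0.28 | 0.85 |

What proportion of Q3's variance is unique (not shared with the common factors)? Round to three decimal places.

h² = 0.32² + 0.28² + (-0.60)² = 0.1024 + 0.0784 + 0.3600 = 0.5408
Uniqueness u² = 1 − h² = 1 − 0.5408 = 0.4592

0.459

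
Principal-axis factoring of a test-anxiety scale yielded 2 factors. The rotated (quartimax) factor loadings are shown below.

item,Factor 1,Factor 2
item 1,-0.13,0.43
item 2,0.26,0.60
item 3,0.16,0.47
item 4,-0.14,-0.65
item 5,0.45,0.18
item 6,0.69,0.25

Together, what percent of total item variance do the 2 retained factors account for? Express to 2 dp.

34.86%

Communalities: 0.2018, 0.4276, 0.2465, 0.4421, 0.2349, 0.5386; Σh² = 2.0915.
Total variance with 6 standardized items is 6, so the solution explains 2.0915/6 = 0.3486 = 34.86%.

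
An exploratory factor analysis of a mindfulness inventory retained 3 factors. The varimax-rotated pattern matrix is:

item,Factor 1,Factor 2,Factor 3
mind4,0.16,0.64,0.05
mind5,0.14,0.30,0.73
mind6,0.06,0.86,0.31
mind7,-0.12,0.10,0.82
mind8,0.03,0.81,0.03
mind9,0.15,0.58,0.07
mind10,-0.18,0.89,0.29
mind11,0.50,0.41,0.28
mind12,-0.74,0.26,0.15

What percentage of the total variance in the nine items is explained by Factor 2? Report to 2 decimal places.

SS loadings for Factor 2 = 0.64² + 0.30² + 0.86² + 0.10² + 0.81² + 0.58² + 0.89² + 0.41² + 0.26² = 3.2695
With 9 standardized items, total variance = 9. Proportion = 3.2695/9 = 0.3633 → 36.33%.

36.33%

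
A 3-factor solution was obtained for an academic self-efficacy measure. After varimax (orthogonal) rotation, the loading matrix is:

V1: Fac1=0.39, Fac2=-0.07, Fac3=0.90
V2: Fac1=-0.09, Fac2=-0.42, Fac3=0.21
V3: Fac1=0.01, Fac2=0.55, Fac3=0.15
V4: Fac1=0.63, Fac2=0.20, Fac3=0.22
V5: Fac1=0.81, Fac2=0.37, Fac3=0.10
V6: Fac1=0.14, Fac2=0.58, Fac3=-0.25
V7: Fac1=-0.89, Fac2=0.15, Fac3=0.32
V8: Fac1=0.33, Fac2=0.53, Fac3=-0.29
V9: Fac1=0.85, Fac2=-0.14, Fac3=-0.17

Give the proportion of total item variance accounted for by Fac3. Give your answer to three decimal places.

0.135

SS loadings for Fac3 = 0.90² + 0.21² + 0.15² + 0.22² + 0.10² + (-0.25)² + 0.32² + (-0.29)² + (-0.17)² = 1.2129
Proportion of variance = 1.2129 / 9 = 0.1348.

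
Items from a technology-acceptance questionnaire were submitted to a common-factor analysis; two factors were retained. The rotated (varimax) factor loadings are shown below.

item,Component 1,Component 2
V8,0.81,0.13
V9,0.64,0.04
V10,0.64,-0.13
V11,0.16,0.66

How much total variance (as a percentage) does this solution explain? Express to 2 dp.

SS loadings by factor: 1.5009, 0.4710; total = 1.9719.
Total variance with 4 standardized items is 4, so the solution explains 1.9719/4 = 0.4930 = 49.30%.

49.30%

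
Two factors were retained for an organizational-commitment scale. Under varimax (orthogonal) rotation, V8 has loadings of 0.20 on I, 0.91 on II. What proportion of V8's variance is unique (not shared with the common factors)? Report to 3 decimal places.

0.132

h² = 0.20² + 0.91² = 0.0400 + 0.8281 = 0.8681
Uniqueness u² = 1 − h² = 1 − 0.8681 = 0.1319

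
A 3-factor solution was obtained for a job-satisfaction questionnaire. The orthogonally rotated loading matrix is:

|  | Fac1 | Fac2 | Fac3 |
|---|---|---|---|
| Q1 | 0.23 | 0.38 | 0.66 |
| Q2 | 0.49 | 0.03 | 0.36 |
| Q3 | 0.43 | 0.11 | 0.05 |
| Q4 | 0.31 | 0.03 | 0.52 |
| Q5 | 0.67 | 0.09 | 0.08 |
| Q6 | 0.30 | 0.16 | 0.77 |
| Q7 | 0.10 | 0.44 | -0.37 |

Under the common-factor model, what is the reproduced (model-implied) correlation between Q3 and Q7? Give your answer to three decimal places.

0.073

r̂ = Σ λ_i·λ_j across factors = (0.43)(0.10) + (0.11)(0.44) + (0.05)(-0.37)
  = +0.0430 +0.0484 -0.0185 = 0.0729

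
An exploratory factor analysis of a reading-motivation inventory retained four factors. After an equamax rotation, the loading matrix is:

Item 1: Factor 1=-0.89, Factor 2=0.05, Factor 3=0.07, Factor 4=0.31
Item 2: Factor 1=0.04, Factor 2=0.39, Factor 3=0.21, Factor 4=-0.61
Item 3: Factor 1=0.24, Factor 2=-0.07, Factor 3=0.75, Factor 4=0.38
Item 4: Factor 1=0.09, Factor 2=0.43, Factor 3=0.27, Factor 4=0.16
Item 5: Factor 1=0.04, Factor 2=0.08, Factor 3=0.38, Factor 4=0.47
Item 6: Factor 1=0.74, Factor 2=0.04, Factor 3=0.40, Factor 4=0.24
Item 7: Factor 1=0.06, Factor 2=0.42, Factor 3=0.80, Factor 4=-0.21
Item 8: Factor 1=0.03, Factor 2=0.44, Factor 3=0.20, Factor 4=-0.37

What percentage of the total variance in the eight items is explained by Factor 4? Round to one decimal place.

13.7%

SS loadings for Factor 4 = 0.31² + (-0.61)² + 0.38² + 0.16² + 0.47² + 0.24² + (-0.21)² + (-0.37)² = 1.0977
With 8 standardized items, total variance = 8. Proportion = 1.0977/8 = 0.1372 → 13.72%.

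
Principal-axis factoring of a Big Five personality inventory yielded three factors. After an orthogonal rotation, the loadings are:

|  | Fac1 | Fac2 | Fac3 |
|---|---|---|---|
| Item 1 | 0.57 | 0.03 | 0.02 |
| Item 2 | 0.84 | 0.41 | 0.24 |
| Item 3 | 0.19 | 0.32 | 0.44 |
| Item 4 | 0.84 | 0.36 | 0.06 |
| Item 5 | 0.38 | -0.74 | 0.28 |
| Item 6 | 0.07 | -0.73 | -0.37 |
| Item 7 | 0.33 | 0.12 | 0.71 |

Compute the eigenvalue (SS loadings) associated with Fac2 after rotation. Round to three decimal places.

SS loadings for Fac2 = 0.03² + 0.41² + 0.32² + 0.36² + (-0.74)² + (-0.73)² + 0.12² = 0.0009 + 0.1681 + 0.1024 + 0.1296 + 0.5476 + 0.5329 + 0.0144 = 1.4959

1.496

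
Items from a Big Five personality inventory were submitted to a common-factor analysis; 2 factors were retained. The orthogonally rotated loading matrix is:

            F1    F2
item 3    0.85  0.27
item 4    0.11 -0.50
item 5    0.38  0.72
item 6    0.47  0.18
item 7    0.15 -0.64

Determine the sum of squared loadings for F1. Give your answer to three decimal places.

SS loadings for F1 = 0.85² + 0.11² + 0.38² + 0.47² + 0.15² = 0.7225 + 0.0121 + 0.1444 + 0.2209 + 0.0225 = 1.1224

1.122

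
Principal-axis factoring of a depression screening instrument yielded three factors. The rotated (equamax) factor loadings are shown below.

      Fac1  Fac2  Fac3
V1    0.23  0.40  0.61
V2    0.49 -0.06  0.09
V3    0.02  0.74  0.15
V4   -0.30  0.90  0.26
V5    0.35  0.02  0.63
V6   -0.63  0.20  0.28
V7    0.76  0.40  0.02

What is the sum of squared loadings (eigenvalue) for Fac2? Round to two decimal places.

1.72

SS loadings for Fac2 = 0.40² + (-0.06)² + 0.74² + 0.90² + 0.02² + 0.20² + 0.40² = 0.1600 + 0.0036 + 0.5476 + 0.8100 + 0.0004 + 0.0400 + 0.1600 = 1.7216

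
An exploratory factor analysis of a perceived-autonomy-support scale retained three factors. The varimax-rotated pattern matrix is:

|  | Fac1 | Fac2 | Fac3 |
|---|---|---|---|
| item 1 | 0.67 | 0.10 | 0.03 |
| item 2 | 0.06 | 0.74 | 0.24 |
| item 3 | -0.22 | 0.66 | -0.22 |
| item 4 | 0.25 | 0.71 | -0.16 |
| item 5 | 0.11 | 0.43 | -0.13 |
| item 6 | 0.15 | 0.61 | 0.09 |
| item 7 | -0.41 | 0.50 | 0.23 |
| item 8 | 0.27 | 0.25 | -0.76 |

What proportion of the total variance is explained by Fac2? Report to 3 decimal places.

0.296

SS loadings for Fac2 = 0.10² + 0.74² + 0.66² + 0.71² + 0.43² + 0.61² + 0.50² + 0.25² = 2.3668
Proportion of variance = 2.3668 / 8 = 0.2959.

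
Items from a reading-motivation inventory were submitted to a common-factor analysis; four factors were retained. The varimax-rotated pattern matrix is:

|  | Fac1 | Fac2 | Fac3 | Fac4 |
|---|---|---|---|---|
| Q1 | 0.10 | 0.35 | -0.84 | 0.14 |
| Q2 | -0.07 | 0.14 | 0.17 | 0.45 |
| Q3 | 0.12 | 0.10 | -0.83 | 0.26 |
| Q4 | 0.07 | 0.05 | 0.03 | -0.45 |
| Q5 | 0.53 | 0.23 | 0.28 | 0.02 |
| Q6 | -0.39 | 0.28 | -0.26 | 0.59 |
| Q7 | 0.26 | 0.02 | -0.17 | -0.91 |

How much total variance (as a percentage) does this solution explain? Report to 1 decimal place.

58.4%

SS loadings by factor: 0.5348, 0.2863, 1.5992, 1.6688; total = 4.0891.
Total variance with 7 standardized items is 7, so the solution explains 4.0891/7 = 0.5842 = 58.42%.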